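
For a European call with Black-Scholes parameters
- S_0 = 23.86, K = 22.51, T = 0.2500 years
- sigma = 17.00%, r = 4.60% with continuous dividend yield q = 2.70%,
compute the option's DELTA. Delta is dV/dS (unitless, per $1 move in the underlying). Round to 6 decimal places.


d1 = 0.7836030794; d2 = 0.6986030794
phi(d1) = 0.2934771705; exp(-qT) = 0.9932727301; exp(-rT) = 0.9885658722
N(d1) = 0.7833634758
Delta = exp(-qT) * N(d1) = 0.9932727301 * 0.7833634758 = 0.778094

Answer: Delta = 0.778094


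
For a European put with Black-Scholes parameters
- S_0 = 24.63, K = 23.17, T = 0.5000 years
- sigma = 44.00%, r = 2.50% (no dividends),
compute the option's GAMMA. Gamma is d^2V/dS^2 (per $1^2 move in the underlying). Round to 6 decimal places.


d1 = 0.3921449443; d2 = 0.0810179605
phi(d1) = 0.3694176760; exp(-qT) = 1.0000000000; exp(-rT) = 0.9875778005
Gamma = exp(-qT) * phi(d1) / (S * sigma * sqrt(T)) = 1.0000000000 * 0.3694176760 / (24.6300 * 0.4400 * 0.7071067812) = 0.048208

Answer: Gamma = 0.048208


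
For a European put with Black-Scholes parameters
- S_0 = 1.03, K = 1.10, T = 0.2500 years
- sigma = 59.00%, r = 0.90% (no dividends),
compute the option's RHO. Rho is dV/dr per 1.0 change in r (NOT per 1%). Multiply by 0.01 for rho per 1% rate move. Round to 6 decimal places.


Answer: Rho = -0.176046

Derivation:
d1 = -0.0677589070; d2 = -0.3627589070
phi(d1) = 0.3980275050; exp(-qT) = 1.0000000000; exp(-rT) = 0.9977525294
N(-d2) = 0.6416075044
Rho = -K*T*exp(-rT)*N(-d2) = -1.1000 * 0.2500 * 0.9977525294 * 0.6416075044 = -0.176046


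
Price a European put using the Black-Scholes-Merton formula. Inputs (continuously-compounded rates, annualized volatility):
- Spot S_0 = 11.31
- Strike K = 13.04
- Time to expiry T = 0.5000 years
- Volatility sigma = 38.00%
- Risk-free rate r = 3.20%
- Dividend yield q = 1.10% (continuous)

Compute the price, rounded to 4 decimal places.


Answer: Price = 2.2300

Derivation:
d1 = (ln(S/K) + (r - q + 0.5*sigma^2) * T) / (sigma * sqrt(T)) = -0.35628605
d2 = d1 - sigma * sqrt(T) = -0.62498662
exp(-rT) = 0.98412732; exp(-qT) = 0.99451510
P = K * exp(-rT) * N(-d2) - S_0 * exp(-qT) * N(-d1)
N(-d1) = 0.63918682; N(-d2) = 0.73401008
P = 13.0400 * 0.98412732 * 0.73401008 - 11.3100 * 0.99451510 * 0.63918682 = 2.2300


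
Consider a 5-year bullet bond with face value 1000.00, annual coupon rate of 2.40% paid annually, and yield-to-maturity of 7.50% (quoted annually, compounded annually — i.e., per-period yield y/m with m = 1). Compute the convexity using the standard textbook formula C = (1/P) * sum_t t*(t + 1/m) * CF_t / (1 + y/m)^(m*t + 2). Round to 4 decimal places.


Coupon per period c = face * coupon_rate / m = 24.000000
Periods per year m = 1; per-period yield y/m = 0.075000
Number of cashflows N = 5
Cashflows (t years, CF_t, discount factor 1/(1+y/m)^(m*t), PV):
  t = 1.0000: CF_t = 24.000000, DF = 0.930233, PV = 22.325581
  t = 2.0000: CF_t = 24.000000, DF = 0.865333, PV = 20.767983
  t = 3.0000: CF_t = 24.000000, DF = 0.804961, PV = 19.319054
  t = 4.0000: CF_t = 24.000000, DF = 0.748801, PV = 17.971213
  t = 5.0000: CF_t = 1024.000000, DF = 0.696559, PV = 713.276040
Price P = sum_t PV_t = 793.659870
Convexity numerator sum_t t*(t + 1/m) * CF_t / (1+y/m)^(m*t + 2):
  t = 1.0000: term = 38.638107
  t = 2.0000: term = 107.827276
  t = 3.0000: term = 200.608886
  t = 4.0000: term = 311.021529
  t = 5.0000: term = 18516.630556
Convexity = (1/P) * sum = 19174.726354 / 793.659870 = 24.159879

Answer: Convexity = 24.1599


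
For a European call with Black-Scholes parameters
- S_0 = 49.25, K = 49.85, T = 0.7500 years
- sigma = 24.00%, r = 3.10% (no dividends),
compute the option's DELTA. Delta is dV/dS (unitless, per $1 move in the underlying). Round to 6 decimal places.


Answer: Delta = 0.562584

Derivation:
d1 = 0.1575245901; d2 = -0.0503215069
phi(d1) = 0.3940231829; exp(-qT) = 1.0000000000; exp(-rT) = 0.9770181987
N(d1) = 0.5625842851
Delta = exp(-qT) * N(d1) = 1.0000000000 * 0.5625842851 = 0.562584


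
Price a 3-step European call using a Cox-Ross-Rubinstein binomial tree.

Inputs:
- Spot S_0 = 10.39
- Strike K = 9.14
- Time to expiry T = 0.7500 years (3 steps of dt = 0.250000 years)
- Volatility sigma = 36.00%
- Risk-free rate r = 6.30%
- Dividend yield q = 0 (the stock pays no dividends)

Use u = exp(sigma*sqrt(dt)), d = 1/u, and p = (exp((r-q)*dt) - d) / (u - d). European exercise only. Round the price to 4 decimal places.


dt = T/N = 0.250000
u = exp(sigma*sqrt(dt)) = 1.197217; d = 1/u = 0.835270
p = (exp((r-q)*dt) - d) / (u - d) = 0.498980
Discount per step: exp(-r*dt) = 0.984373
Stock lattice S(k, i) with i counting down-moves:
  k=0: S(0,0) = 10.3900
  k=1: S(1,0) = 12.4391; S(1,1) = 8.6785
  k=2: S(2,0) = 14.8923; S(2,1) = 10.3900; S(2,2) = 7.2489
  k=3: S(3,0) = 17.8293; S(3,1) = 12.4391; S(3,2) = 8.6785; S(3,3) = 6.0548
Terminal payoffs V(N, i) = max(S_T - K, 0):
  V(3,0) = 8.689311; V(3,1) = 3.299088; V(3,2) = 0.000000; V(3,3) = 0.000000
Backward induction: V(k, i) = exp(-r*dt) * [p * V(k+1, i) + (1-p) * V(k+1, i+1)].
  V(2,0) = exp(-r*dt) * [p*8.689311 + (1-p)*3.299088] = 5.895120
  V(2,1) = exp(-r*dt) * [p*3.299088 + (1-p)*0.000000] = 1.620456
  V(2,2) = exp(-r*dt) * [p*0.000000 + (1-p)*0.000000] = 0.000000
  V(1,0) = exp(-r*dt) * [p*5.895120 + (1-p)*1.620456] = 3.694775
  V(1,1) = exp(-r*dt) * [p*1.620456 + (1-p)*0.000000] = 0.795940
  V(0,0) = exp(-r*dt) * [p*3.694775 + (1-p)*0.795940] = 2.207360

Answer: Price = V(0,0) = 2.2074


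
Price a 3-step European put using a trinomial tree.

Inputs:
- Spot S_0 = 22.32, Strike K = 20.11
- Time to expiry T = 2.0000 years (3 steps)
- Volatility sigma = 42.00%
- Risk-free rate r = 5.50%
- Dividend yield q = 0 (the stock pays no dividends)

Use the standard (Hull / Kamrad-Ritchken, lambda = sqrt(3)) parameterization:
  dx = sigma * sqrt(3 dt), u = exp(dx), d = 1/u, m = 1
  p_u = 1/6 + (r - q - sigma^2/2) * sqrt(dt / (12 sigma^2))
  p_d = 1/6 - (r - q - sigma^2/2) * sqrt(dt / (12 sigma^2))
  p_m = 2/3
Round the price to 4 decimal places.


dt = T/N = 0.666667; dx = sigma*sqrt(3*dt) = 0.593970
u = exp(dx) = 1.811164; d = 1/u = 0.552131
p_u = 0.148035, p_m = 0.666667, p_d = 0.185298
Discount per step: exp(-r*dt) = 0.963997
Stock lattice S(k, j) with j the centered position index:
  k=0: S(0,+0) = 22.3200
  k=1: S(1,-1) = 12.3236; S(1,+0) = 22.3200; S(1,+1) = 40.4252
  k=2: S(2,-2) = 6.8042; S(2,-1) = 12.3236; S(2,+0) = 22.3200; S(2,+1) = 40.4252; S(2,+2) = 73.2166
  k=3: S(3,-3) = 3.7568; S(3,-2) = 6.8042; S(3,-1) = 12.3236; S(3,+0) = 22.3200; S(3,+1) = 40.4252; S(3,+2) = 73.2166; S(3,+3) = 132.6073
Terminal payoffs V(N, j) = max(K - S_T, 0):
  V(3,-3) = 16.353176; V(3,-2) = 13.305775; V(3,-1) = 7.786433; V(3,+0) = 0.000000; V(3,+1) = 0.000000; V(3,+2) = 0.000000; V(3,+3) = 0.000000
Backward induction: V(k, j) = exp(-r*dt) * [p_u * V(k+1, j+1) + p_m * V(k+1, j) + p_d * V(k+1, j-1)]
  V(2,-2) = exp(-r*dt) * [p_u*7.786433 + p_m*13.305775 + p_d*16.353176] = 12.583442
  V(2,-1) = exp(-r*dt) * [p_u*0.000000 + p_m*7.786433 + p_d*13.305775] = 7.380840
  V(2,+0) = exp(-r*dt) * [p_u*0.000000 + p_m*0.000000 + p_d*7.786433] = 1.390868
  V(2,+1) = exp(-r*dt) * [p_u*0.000000 + p_m*0.000000 + p_d*0.000000] = 0.000000
  V(2,+2) = exp(-r*dt) * [p_u*0.000000 + p_m*0.000000 + p_d*0.000000] = 0.000000
  V(1,-1) = exp(-r*dt) * [p_u*1.390868 + p_m*7.380840 + p_d*12.583442] = 7.189636
  V(1,+0) = exp(-r*dt) * [p_u*0.000000 + p_m*1.390868 + p_d*7.380840] = 2.212281
  V(1,+1) = exp(-r*dt) * [p_u*0.000000 + p_m*0.000000 + p_d*1.390868] = 0.248447
  V(0,+0) = exp(-r*dt) * [p_u*0.248447 + p_m*2.212281 + p_d*7.189636] = 2.741474

Answer: Price = V(0,0) = 2.7415


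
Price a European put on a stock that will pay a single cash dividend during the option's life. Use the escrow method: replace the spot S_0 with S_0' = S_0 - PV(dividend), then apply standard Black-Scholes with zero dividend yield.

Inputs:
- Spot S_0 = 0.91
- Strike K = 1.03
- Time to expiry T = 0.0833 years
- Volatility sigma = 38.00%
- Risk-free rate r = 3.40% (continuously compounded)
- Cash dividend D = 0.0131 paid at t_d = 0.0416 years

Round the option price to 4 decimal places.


Answer: Price = 0.1356

Derivation:
PV(D) = D * exp(-r * t_d) = 0.0131 * 0.99858660 = 0.01308148
S_0' = S_0 - PV(D) = 0.9100 - 0.01308148 = 0.89691852
d1 = (ln(S_0'/K) + (r + sigma^2/2)*T) / (sigma*sqrt(T)) = -1.18078929
d2 = d1 - sigma*sqrt(T) = -1.29046390
exp(-rT) = 0.99717181
N(-d1) = 0.88115678; N(-d2) = 0.90155518
P = K * exp(-rT) * N(-d2) - S_0' * N(-d1) = 1.0300 * 0.99717181 * 0.90155518 - 0.89691852 * 0.88115678 = 0.1356


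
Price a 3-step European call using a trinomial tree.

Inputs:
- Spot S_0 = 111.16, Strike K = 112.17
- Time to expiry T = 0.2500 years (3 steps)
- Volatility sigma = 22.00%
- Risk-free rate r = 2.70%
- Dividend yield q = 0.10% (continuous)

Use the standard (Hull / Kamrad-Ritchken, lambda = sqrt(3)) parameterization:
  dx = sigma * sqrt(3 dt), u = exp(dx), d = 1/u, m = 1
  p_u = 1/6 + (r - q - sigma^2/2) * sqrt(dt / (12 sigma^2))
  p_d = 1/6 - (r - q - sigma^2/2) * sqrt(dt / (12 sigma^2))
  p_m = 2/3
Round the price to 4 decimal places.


dt = T/N = 0.083333; dx = sigma*sqrt(3*dt) = 0.110000
u = exp(dx) = 1.116278; d = 1/u = 0.895834
p_u = 0.167348, p_m = 0.666667, p_d = 0.165985
Discount per step: exp(-r*dt) = 0.997753
Stock lattice S(k, j) with j the centered position index:
  k=0: S(0,+0) = 111.1600
  k=1: S(1,-1) = 99.5809; S(1,+0) = 111.1600; S(1,+1) = 124.0855
  k=2: S(2,-2) = 89.2080; S(2,-1) = 99.5809; S(2,+0) = 111.1600; S(2,+1) = 124.0855; S(2,+2) = 138.5139
  k=3: S(3,-3) = 79.9156; S(3,-2) = 89.2080; S(3,-1) = 99.5809; S(3,+0) = 111.1600; S(3,+1) = 124.0855; S(3,+2) = 138.5139; S(3,+3) = 154.6200
Terminal payoffs V(N, j) = max(S_T - K, 0):
  V(3,-3) = 0.000000; V(3,-2) = 0.000000; V(3,-1) = 0.000000; V(3,+0) = 0.000000; V(3,+1) = 11.915470; V(3,+2) = 26.343889; V(3,+3) = 42.450017
Backward induction: V(k, j) = exp(-r*dt) * [p_u * V(k+1, j+1) + p_m * V(k+1, j) + p_d * V(k+1, j-1)]
  V(2,-2) = exp(-r*dt) * [p_u*0.000000 + p_m*0.000000 + p_d*0.000000] = 0.000000
  V(2,-1) = exp(-r*dt) * [p_u*0.000000 + p_m*0.000000 + p_d*0.000000] = 0.000000
  V(2,+0) = exp(-r*dt) * [p_u*11.915470 + p_m*0.000000 + p_d*0.000000] = 1.989554
  V(2,+1) = exp(-r*dt) * [p_u*26.343889 + p_m*11.915470 + p_d*0.000000] = 12.324496
  V(2,+2) = exp(-r*dt) * [p_u*42.450017 + p_m*26.343889 + p_d*11.915470] = 26.584444
  V(1,-1) = exp(-r*dt) * [p_u*1.989554 + p_m*0.000000 + p_d*0.000000] = 0.332201
  V(1,+0) = exp(-r*dt) * [p_u*12.324496 + p_m*1.989554 + p_d*0.000000] = 3.381239
  V(1,+1) = exp(-r*dt) * [p_u*26.584444 + p_m*12.324496 + p_d*1.989554] = 12.966226
  V(0,+0) = exp(-r*dt) * [p_u*12.966226 + p_m*3.381239 + p_d*0.332201] = 4.469111

Answer: Price = V(0,0) = 4.4691


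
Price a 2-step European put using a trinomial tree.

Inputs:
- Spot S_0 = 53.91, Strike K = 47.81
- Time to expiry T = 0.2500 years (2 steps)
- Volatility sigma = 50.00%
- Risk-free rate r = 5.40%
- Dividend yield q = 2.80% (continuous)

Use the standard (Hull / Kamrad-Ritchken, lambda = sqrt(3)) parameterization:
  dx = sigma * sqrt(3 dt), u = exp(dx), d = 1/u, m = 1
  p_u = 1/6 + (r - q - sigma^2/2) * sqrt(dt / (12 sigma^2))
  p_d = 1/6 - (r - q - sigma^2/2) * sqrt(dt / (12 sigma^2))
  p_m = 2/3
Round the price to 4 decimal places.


Answer: Price = V(0,0) = 2.6362

Derivation:
dt = T/N = 0.125000; dx = sigma*sqrt(3*dt) = 0.306186
u = exp(dx) = 1.358235; d = 1/u = 0.736250
p_u = 0.146458, p_m = 0.666667, p_d = 0.186875
Discount per step: exp(-r*dt) = 0.993273
Stock lattice S(k, j) with j the centered position index:
  k=0: S(0,+0) = 53.9100
  k=1: S(1,-1) = 39.6912; S(1,+0) = 53.9100; S(1,+1) = 73.2225
  k=2: S(2,-2) = 29.2226; S(2,-1) = 39.6912; S(2,+0) = 53.9100; S(2,+1) = 73.2225; S(2,+2) = 99.4533
Terminal payoffs V(N, j) = max(K - S_T, 0):
  V(2,-2) = 18.587366; V(2,-1) = 8.118789; V(2,+0) = 0.000000; V(2,+1) = 0.000000; V(2,+2) = 0.000000
Backward induction: V(k, j) = exp(-r*dt) * [p_u * V(k+1, j+1) + p_m * V(k+1, j) + p_d * V(k+1, j-1)]
  V(1,-1) = exp(-r*dt) * [p_u*0.000000 + p_m*8.118789 + p_d*18.587366] = 8.826261
  V(1,+0) = exp(-r*dt) * [p_u*0.000000 + p_m*0.000000 + p_d*8.118789] = 1.506992
  V(1,+1) = exp(-r*dt) * [p_u*0.000000 + p_m*0.000000 + p_d*0.000000] = 0.000000
  V(0,+0) = exp(-r*dt) * [p_u*0.000000 + p_m*1.506992 + p_d*8.826261] = 2.636214


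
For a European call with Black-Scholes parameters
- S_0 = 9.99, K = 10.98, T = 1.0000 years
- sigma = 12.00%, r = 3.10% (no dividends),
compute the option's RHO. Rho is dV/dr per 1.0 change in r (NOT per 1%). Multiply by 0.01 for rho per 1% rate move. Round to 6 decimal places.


d1 = -0.4690903618; d2 = -0.5890903618
phi(d1) = 0.3573779345; exp(-qT) = 1.0000000000; exp(-rT) = 0.9694755731
N(d2) = 0.2779003293
Rho = K*T*exp(-rT)*N(d2) = 10.9800 * 1.0000 * 0.9694755731 * 0.2779003293 = 2.958205

Answer: Rho = 2.958205


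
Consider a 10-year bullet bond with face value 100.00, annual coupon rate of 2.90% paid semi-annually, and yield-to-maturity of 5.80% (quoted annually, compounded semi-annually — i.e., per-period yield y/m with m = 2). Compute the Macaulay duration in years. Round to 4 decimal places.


Coupon per period c = face * coupon_rate / m = 1.450000
Periods per year m = 2; per-period yield y/m = 0.029000
Number of cashflows N = 20
Cashflows (t years, CF_t, discount factor 1/(1+y/m)^(m*t), PV):
  t = 0.5000: CF_t = 1.450000, DF = 0.971817, PV = 1.409135
  t = 1.0000: CF_t = 1.450000, DF = 0.944429, PV = 1.369422
  t = 1.5000: CF_t = 1.450000, DF = 0.917812, PV = 1.330828
  t = 2.0000: CF_t = 1.450000, DF = 0.891946, PV = 1.293322
  t = 2.5000: CF_t = 1.450000, DF = 0.866808, PV = 1.256872
  t = 3.0000: CF_t = 1.450000, DF = 0.842379, PV = 1.221450
  t = 3.5000: CF_t = 1.450000, DF = 0.818639, PV = 1.187026
  t = 4.0000: CF_t = 1.450000, DF = 0.795567, PV = 1.153573
  t = 4.5000: CF_t = 1.450000, DF = 0.773146, PV = 1.121062
  t = 5.0000: CF_t = 1.450000, DF = 0.751357, PV = 1.089467
  t = 5.5000: CF_t = 1.450000, DF = 0.730182, PV = 1.058763
  t = 6.0000: CF_t = 1.450000, DF = 0.709603, PV = 1.028924
  t = 6.5000: CF_t = 1.450000, DF = 0.689605, PV = 0.999927
  t = 7.0000: CF_t = 1.450000, DF = 0.670170, PV = 0.971746
  t = 7.5000: CF_t = 1.450000, DF = 0.651282, PV = 0.944360
  t = 8.0000: CF_t = 1.450000, DF = 0.632928, PV = 0.917745
  t = 8.5000: CF_t = 1.450000, DF = 0.615090, PV = 0.891880
  t = 9.0000: CF_t = 1.450000, DF = 0.597755, PV = 0.866745
  t = 9.5000: CF_t = 1.450000, DF = 0.580909, PV = 0.842318
  t = 10.0000: CF_t = 101.450000, DF = 0.564537, PV = 57.272291
Price P = sum_t PV_t = 78.226856
Macaulay numerator sum_t t * PV_t:
  t * PV_t at t = 0.5000: 0.704568
  t * PV_t at t = 1.0000: 1.369422
  t * PV_t at t = 1.5000: 1.996242
  t * PV_t at t = 2.0000: 2.586643
  t * PV_t at t = 2.5000: 3.142181
  t * PV_t at t = 3.0000: 3.664351
  t * PV_t at t = 3.5000: 4.154592
  t * PV_t at t = 4.0000: 4.614291
  t * PV_t at t = 4.5000: 5.044779
  t * PV_t at t = 5.0000: 5.447337
  t * PV_t at t = 5.5000: 5.823198
  t * PV_t at t = 6.0000: 6.173547
  t * PV_t at t = 6.5000: 6.499523
  t * PV_t at t = 7.0000: 6.802222
  t * PV_t at t = 7.5000: 7.082697
  t * PV_t at t = 8.0000: 7.341960
  t * PV_t at t = 8.5000: 7.580984
  t * PV_t at t = 9.0000: 7.800703
  t * PV_t at t = 9.5000: 8.002017
  t * PV_t at t = 10.0000: 572.722910
Macaulay duration D = (sum_t t * PV_t) / P = 668.554166 / 78.226856 = 8.546351

Answer: Macaulay duration = 8.5464 years


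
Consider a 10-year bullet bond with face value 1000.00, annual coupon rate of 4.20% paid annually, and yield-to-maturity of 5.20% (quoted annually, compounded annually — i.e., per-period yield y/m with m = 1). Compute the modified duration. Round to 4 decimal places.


Coupon per period c = face * coupon_rate / m = 42.000000
Periods per year m = 1; per-period yield y/m = 0.052000
Number of cashflows N = 10
Cashflows (t years, CF_t, discount factor 1/(1+y/m)^(m*t), PV):
  t = 1.0000: CF_t = 42.000000, DF = 0.950570, PV = 39.923954
  t = 2.0000: CF_t = 42.000000, DF = 0.903584, PV = 37.950527
  t = 3.0000: CF_t = 42.000000, DF = 0.858920, PV = 36.074645
  t = 4.0000: CF_t = 42.000000, DF = 0.816464, PV = 34.291488
  t = 5.0000: CF_t = 42.000000, DF = 0.776106, PV = 32.596472
  t = 6.0000: CF_t = 42.000000, DF = 0.737744, PV = 30.985239
  t = 7.0000: CF_t = 42.000000, DF = 0.701277, PV = 29.453649
  t = 8.0000: CF_t = 42.000000, DF = 0.666613, PV = 27.997766
  t = 9.0000: CF_t = 42.000000, DF = 0.633663, PV = 26.613846
  t = 10.0000: CF_t = 1042.000000, DF = 0.602341, PV = 627.639577
Price P = sum_t PV_t = 923.527162
First compute Macaulay numerator sum_t t * PV_t:
  t * PV_t at t = 1.0000: 39.923954
  t * PV_t at t = 2.0000: 75.901054
  t * PV_t at t = 3.0000: 108.223936
  t * PV_t at t = 4.0000: 137.165952
  t * PV_t at t = 5.0000: 162.982358
  t * PV_t at t = 6.0000: 185.911434
  t * PV_t at t = 7.0000: 206.175545
  t * PV_t at t = 8.0000: 223.982124
  t * PV_t at t = 9.0000: 239.524610
  t * PV_t at t = 10.0000: 6276.395766
Macaulay duration D = 7656.186734 / 923.527162 = 8.290159
Modified duration = D / (1 + y/m) = 8.290159 / (1 + 0.052000) = 7.880379

Answer: Modified duration = 7.8804


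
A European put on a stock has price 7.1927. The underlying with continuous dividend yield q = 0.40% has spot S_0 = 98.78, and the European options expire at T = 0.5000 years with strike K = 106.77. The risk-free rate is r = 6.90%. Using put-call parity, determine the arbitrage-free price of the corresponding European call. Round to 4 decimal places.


Answer: Call price = 2.6261

Derivation:
Put-call parity: C - P = S_0 * exp(-qT) - K * exp(-rT).
S_0 * exp(-qT) = 98.7800 * 0.99800200 = 98.58263743
K * exp(-rT) = 106.7700 * 0.96608834 = 103.14925203
C = P + S*exp(-qT) - K*exp(-rT)
C = 7.1927 + 98.58263743 - 103.14925203 = 2.6261


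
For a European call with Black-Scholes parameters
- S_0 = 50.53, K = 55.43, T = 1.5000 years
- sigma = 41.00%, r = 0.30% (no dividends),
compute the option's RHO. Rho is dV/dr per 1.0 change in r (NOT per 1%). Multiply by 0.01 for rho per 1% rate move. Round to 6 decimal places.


d1 = 0.0757176230; d2 = -0.4264277743
phi(d1) = 0.3978003183; exp(-qT) = 1.0000000000; exp(-rT) = 0.9955101098
N(d2) = 0.3348980833
Rho = K*T*exp(-rT)*N(d2) = 55.4300 * 1.5000 * 0.9955101098 * 0.3348980833 = 27.720080

Answer: Rho = 27.720080


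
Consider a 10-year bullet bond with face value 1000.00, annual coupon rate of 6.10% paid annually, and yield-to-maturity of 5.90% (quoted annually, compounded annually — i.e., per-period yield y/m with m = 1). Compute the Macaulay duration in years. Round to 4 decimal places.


Coupon per period c = face * coupon_rate / m = 61.000000
Periods per year m = 1; per-period yield y/m = 0.059000
Number of cashflows N = 10
Cashflows (t years, CF_t, discount factor 1/(1+y/m)^(m*t), PV):
  t = 1.0000: CF_t = 61.000000, DF = 0.944287, PV = 57.601511
  t = 2.0000: CF_t = 61.000000, DF = 0.891678, PV = 54.392362
  t = 3.0000: CF_t = 61.000000, DF = 0.842000, PV = 51.362003
  t = 4.0000: CF_t = 61.000000, DF = 0.795090, PV = 48.500475
  t = 5.0000: CF_t = 61.000000, DF = 0.750793, PV = 45.798371
  t = 6.0000: CF_t = 61.000000, DF = 0.708964, PV = 43.246810
  t = 7.0000: CF_t = 61.000000, DF = 0.669466, PV = 40.837403
  t = 8.0000: CF_t = 61.000000, DF = 0.632168, PV = 38.562231
  t = 9.0000: CF_t = 61.000000, DF = 0.596948, PV = 36.413816
  t = 10.0000: CF_t = 1061.000000, DF = 0.563690, PV = 598.075184
Price P = sum_t PV_t = 1014.790166
Macaulay numerator sum_t t * PV_t:
  t * PV_t at t = 1.0000: 57.601511
  t * PV_t at t = 2.0000: 108.784723
  t * PV_t at t = 3.0000: 154.086010
  t * PV_t at t = 4.0000: 194.001901
  t * PV_t at t = 5.0000: 228.991857
  t * PV_t at t = 6.0000: 259.480858
  t * PV_t at t = 7.0000: 285.861820
  t * PV_t at t = 8.0000: 308.497850
  t * PV_t at t = 9.0000: 327.724345
  t * PV_t at t = 10.0000: 5980.751844
Macaulay duration D = (sum_t t * PV_t) / P = 7905.782717 / 1014.790166 = 7.790559

Answer: Macaulay duration = 7.7906 years


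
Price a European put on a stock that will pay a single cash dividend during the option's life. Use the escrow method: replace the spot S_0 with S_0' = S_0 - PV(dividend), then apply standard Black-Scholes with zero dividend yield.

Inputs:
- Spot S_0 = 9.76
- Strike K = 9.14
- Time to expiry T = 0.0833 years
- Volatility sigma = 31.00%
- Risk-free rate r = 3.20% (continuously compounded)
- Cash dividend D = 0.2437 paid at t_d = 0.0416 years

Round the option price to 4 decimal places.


PV(D) = D * exp(-r * t_d) = 0.2437 * 0.99866969 = 0.24337580
S_0' = S_0 - PV(D) = 9.7600 - 0.24337580 = 9.51662420
d1 = (ln(S_0'/K) + (r + sigma^2/2)*T) / (sigma*sqrt(T)) = 0.52584366
d2 = d1 - sigma*sqrt(T) = 0.43637227
exp(-rT) = 0.99733795
N(-d1) = 0.29949842; N(-d2) = 0.33128333
P = K * exp(-rT) * N(-d2) - S_0' * N(-d1) = 9.1400 * 0.99733795 * 0.33128333 - 9.51662420 * 0.29949842 = 0.1697

Answer: Price = 0.1697


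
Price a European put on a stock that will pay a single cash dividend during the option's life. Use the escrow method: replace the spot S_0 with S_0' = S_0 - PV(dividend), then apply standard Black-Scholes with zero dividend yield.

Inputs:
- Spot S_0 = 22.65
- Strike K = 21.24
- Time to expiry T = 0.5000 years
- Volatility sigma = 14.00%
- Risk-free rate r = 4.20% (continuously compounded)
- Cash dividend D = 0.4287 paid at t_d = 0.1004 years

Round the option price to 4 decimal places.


Answer: Price = 0.3201

Derivation:
PV(D) = D * exp(-r * t_d) = 0.4287 * 0.99579208 = 0.42689606
S_0' = S_0 - PV(D) = 22.6500 - 0.42689606 = 22.22310394
d1 = (ln(S_0'/K) + (r + sigma^2/2)*T) / (sigma*sqrt(T)) = 0.71868585
d2 = d1 - sigma*sqrt(T) = 0.61969090
exp(-rT) = 0.97921896
N(-d1) = 0.23616725; N(-d2) = 0.26773065
P = K * exp(-rT) * N(-d2) - S_0' * N(-d1) = 21.2400 * 0.97921896 * 0.26773065 - 22.22310394 * 0.23616725 = 0.3201


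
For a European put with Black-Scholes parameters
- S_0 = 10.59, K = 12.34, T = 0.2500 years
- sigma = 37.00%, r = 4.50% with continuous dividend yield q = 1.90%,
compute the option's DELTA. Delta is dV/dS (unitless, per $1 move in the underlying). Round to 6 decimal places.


Answer: Delta = -0.754147

Derivation:
d1 = -0.6990451830; d2 = -0.8840451830
phi(d1) = 0.3124625624; exp(-qT) = 0.9952612634; exp(-rT) = 0.9888130446
N(-d1) = 0.7577381028
Delta = -exp(-qT) * N(-d1) = -0.9952612634 * 0.7577381028 = -0.754147


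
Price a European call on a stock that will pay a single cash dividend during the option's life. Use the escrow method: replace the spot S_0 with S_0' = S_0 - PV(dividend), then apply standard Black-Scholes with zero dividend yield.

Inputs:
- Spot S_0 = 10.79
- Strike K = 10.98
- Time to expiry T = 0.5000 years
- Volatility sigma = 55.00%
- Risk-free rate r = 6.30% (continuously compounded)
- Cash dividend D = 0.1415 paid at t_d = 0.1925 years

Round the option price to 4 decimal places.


Answer: Price = 1.6466

Derivation:
PV(D) = D * exp(-r * t_d) = 0.1415 * 0.98794574 = 0.13979432
S_0' = S_0 - PV(D) = 10.7900 - 0.13979432 = 10.65020568
d1 = (ln(S_0'/K) + (r + sigma^2/2)*T) / (sigma*sqrt(T)) = 0.19703535
d2 = d1 - sigma*sqrt(T) = -0.19187338
exp(-rT) = 0.96899096
N(d1) = 0.57810006; N(d2) = 0.42392070
C = S_0' * N(d1) - K * exp(-rT) * N(d2) = 10.65020568 * 0.57810006 - 10.9800 * 0.96899096 * 0.42392070 = 1.6466


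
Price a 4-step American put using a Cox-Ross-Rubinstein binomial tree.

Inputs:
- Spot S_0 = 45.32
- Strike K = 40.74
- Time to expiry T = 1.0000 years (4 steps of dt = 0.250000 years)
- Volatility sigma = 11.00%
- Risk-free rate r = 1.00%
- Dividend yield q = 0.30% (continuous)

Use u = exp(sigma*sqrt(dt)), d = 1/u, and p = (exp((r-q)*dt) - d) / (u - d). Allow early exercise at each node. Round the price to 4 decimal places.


dt = T/N = 0.250000
u = exp(sigma*sqrt(dt)) = 1.056541; d = 1/u = 0.946485
p = (exp((r-q)*dt) - d) / (u - d) = 0.502168
Discount per step: exp(-r*dt) = 0.997503
Stock lattice S(k, i) with i counting down-moves:
  k=0: S(0,0) = 45.3200
  k=1: S(1,0) = 47.8824; S(1,1) = 42.8947
  k=2: S(2,0) = 50.5897; S(2,1) = 45.3200; S(2,2) = 40.5992
  k=3: S(3,0) = 53.4501; S(3,1) = 47.8824; S(3,2) = 42.8947; S(3,3) = 38.4265
  k=4: S(4,0) = 56.4722; S(4,1) = 50.5897; S(4,2) = 45.3200; S(4,3) = 40.5992; S(4,4) = 36.3702
Terminal payoffs V(N, i) = max(K - S_T, 0):
  V(4,0) = 0.000000; V(4,1) = 0.000000; V(4,2) = 0.000000; V(4,3) = 0.140797; V(4,4) = 4.369848
Backward induction: V(k, i) = exp(-r*dt) * [p * V(k+1, i) + (1-p) * V(k+1, i+1)]; then take max(V_cont, immediate exercise) for American.
  V(3,0) = exp(-r*dt) * [p*0.000000 + (1-p)*0.000000] = 0.000000; exercise = 0.000000; V(3,0) = max -> 0.000000
  V(3,1) = exp(-r*dt) * [p*0.000000 + (1-p)*0.000000] = 0.000000; exercise = 0.000000; V(3,1) = max -> 0.000000
  V(3,2) = exp(-r*dt) * [p*0.000000 + (1-p)*0.140797] = 0.069918; exercise = 0.000000; V(3,2) = max -> 0.069918
  V(3,3) = exp(-r*dt) * [p*0.140797 + (1-p)*4.369848] = 2.240544; exercise = 2.313457; V(3,3) = max -> 2.313457
  V(2,0) = exp(-r*dt) * [p*0.000000 + (1-p)*0.000000] = 0.000000; exercise = 0.000000; V(2,0) = max -> 0.000000
  V(2,1) = exp(-r*dt) * [p*0.000000 + (1-p)*0.069918] = 0.034721; exercise = 0.000000; V(2,1) = max -> 0.034721
  V(2,2) = exp(-r*dt) * [p*0.069918 + (1-p)*2.313457] = 1.183859; exercise = 0.140797; V(2,2) = max -> 1.183859
  V(1,0) = exp(-r*dt) * [p*0.000000 + (1-p)*0.034721] = 0.017242; exercise = 0.000000; V(1,0) = max -> 0.017242
  V(1,1) = exp(-r*dt) * [p*0.034721 + (1-p)*1.183859] = 0.605283; exercise = 0.000000; V(1,1) = max -> 0.605283
  V(0,0) = exp(-r*dt) * [p*0.017242 + (1-p)*0.605283] = 0.309213; exercise = 0.000000; V(0,0) = max -> 0.309213

Answer: Price = V(0,0) = 0.3092


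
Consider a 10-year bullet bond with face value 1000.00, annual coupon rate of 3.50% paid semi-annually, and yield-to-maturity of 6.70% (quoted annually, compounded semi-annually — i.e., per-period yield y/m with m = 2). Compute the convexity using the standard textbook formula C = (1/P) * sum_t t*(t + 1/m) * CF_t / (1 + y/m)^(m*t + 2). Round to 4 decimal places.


Coupon per period c = face * coupon_rate / m = 17.500000
Periods per year m = 2; per-period yield y/m = 0.033500
Number of cashflows N = 20
Cashflows (t years, CF_t, discount factor 1/(1+y/m)^(m*t), PV):
  t = 0.5000: CF_t = 17.500000, DF = 0.967586, PV = 16.932753
  t = 1.0000: CF_t = 17.500000, DF = 0.936222, PV = 16.383892
  t = 1.5000: CF_t = 17.500000, DF = 0.905876, PV = 15.852823
  t = 2.0000: CF_t = 17.500000, DF = 0.876512, PV = 15.338967
  t = 2.5000: CF_t = 17.500000, DF = 0.848101, PV = 14.841768
  t = 3.0000: CF_t = 17.500000, DF = 0.820611, PV = 14.360685
  t = 3.5000: CF_t = 17.500000, DF = 0.794011, PV = 13.895196
  t = 4.0000: CF_t = 17.500000, DF = 0.768274, PV = 13.444796
  t = 4.5000: CF_t = 17.500000, DF = 0.743371, PV = 13.008994
  t = 5.0000: CF_t = 17.500000, DF = 0.719275, PV = 12.587319
  t = 5.5000: CF_t = 17.500000, DF = 0.695961, PV = 12.179312
  t = 6.0000: CF_t = 17.500000, DF = 0.673402, PV = 11.784530
  t = 6.5000: CF_t = 17.500000, DF = 0.651574, PV = 11.402545
  t = 7.0000: CF_t = 17.500000, DF = 0.630454, PV = 11.032941
  t = 7.5000: CF_t = 17.500000, DF = 0.610018, PV = 10.675318
  t = 8.0000: CF_t = 17.500000, DF = 0.590245, PV = 10.329287
  t = 8.5000: CF_t = 17.500000, DF = 0.571113, PV = 9.994472
  t = 9.0000: CF_t = 17.500000, DF = 0.552601, PV = 9.670510
  t = 9.5000: CF_t = 17.500000, DF = 0.534689, PV = 9.357049
  t = 10.0000: CF_t = 1017.500000, DF = 0.517357, PV = 526.410809
Price P = sum_t PV_t = 769.483969
Convexity numerator sum_t t*(t + 1/m) * CF_t / (1+y/m)^(m*t + 2):
  t = 0.5000: term = 7.926411
  t = 1.0000: term = 23.008451
  t = 1.5000: term = 44.525305
  t = 2.0000: term = 71.803426
  t = 2.5000: term = 104.213971
  t = 3.0000: term = 141.170353
  t = 3.5000: term = 182.125919
  t = 4.0000: term = 226.571742
  t = 4.5000: term = 274.034521
  t = 5.0000: term = 324.074583
  t = 5.5000: term = 376.283986
  t = 6.0000: term = 430.284718
  t = 6.5000: term = 485.726984
  t = 7.0000: term = 542.287578
  t = 7.5000: term = 599.668343
  t = 8.0000: term = 657.594700
  t = 8.5000: term = 715.814259
  t = 9.0000: term = 774.095502
  t = 9.5000: term = 832.226525
  t = 10.0000: term = 51747.948323
Convexity = (1/P) * sum = 58561.385602 / 769.483969 = 76.104751

Answer: Convexity = 76.1048


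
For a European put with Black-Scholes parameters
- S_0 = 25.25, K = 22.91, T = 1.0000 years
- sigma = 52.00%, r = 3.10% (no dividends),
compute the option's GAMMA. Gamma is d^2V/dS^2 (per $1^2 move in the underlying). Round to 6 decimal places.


d1 = 0.5066397293; d2 = -0.0133602707
phi(d1) = 0.3508907208; exp(-qT) = 1.0000000000; exp(-rT) = 0.9694755731
Gamma = exp(-qT) * phi(d1) / (S * sigma * sqrt(T)) = 1.0000000000 * 0.3508907208 / (25.2500 * 0.5200 * 1.0000000000) = 0.026724

Answer: Gamma = 0.026724


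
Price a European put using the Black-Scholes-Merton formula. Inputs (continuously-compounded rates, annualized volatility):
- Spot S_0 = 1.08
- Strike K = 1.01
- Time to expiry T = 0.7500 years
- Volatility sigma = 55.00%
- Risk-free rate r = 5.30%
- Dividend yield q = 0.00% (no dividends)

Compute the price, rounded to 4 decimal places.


d1 = (ln(S/K) + (r - q + 0.5*sigma^2) * T) / (sigma * sqrt(T)) = 0.46229635
d2 = d1 - sigma * sqrt(T) = -0.01401762
exp(-rT) = 0.96102967; exp(-qT) = 1.00000000
P = K * exp(-rT) * N(-d2) - S_0 * exp(-qT) * N(-d1)
N(-d1) = 0.32193441; N(-d2) = 0.50559204
P = 1.0100 * 0.96102967 * 0.50559204 - 1.0800 * 1.00000000 * 0.32193441 = 0.1431

Answer: Price = 0.1431


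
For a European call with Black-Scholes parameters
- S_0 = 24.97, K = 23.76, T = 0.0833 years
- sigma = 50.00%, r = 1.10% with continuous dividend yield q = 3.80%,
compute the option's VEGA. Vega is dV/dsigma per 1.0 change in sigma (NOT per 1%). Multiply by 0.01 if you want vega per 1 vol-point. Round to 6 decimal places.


d1 = 0.4007728643; d2 = 0.2564641674
phi(d1) = 0.3681561988; exp(-qT) = 0.9968396046; exp(-rT) = 0.9990841197
Vega = S * exp(-qT) * phi(d1) * sqrt(T) = 24.9700 * 0.9968396046 * 0.3681561988 * 0.2886173938 = 2.644834

Answer: Vega = 2.644834


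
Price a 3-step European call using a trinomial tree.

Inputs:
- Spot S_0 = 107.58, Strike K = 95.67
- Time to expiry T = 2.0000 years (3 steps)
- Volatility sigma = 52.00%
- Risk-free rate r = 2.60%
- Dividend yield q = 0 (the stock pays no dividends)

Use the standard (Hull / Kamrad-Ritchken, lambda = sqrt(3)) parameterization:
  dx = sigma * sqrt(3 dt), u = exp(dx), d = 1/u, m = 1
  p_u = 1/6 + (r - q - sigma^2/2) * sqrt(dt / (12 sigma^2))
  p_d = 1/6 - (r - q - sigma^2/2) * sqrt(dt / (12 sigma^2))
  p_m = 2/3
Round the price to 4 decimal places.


dt = T/N = 0.666667; dx = sigma*sqrt(3*dt) = 0.735391
u = exp(dx) = 2.086298; d = 1/u = 0.479318
p_u = 0.117169, p_m = 0.666667, p_d = 0.216164
Discount per step: exp(-r*dt) = 0.982816
Stock lattice S(k, j) with j the centered position index:
  k=0: S(0,+0) = 107.5800
  k=1: S(1,-1) = 51.5650; S(1,+0) = 107.5800; S(1,+1) = 224.4439
  k=2: S(2,-2) = 24.7160; S(2,-1) = 51.5650; S(2,+0) = 107.5800; S(2,+1) = 224.4439; S(2,+2) = 468.2568
  k=3: S(3,-3) = 11.8468; S(3,-2) = 24.7160; S(3,-1) = 51.5650; S(3,+0) = 107.5800; S(3,+1) = 224.4439; S(3,+2) = 468.2568; S(3,+3) = 976.9231
Terminal payoffs V(N, j) = max(S_T - K, 0):
  V(3,-3) = 0.000000; V(3,-2) = 0.000000; V(3,-1) = 0.000000; V(3,+0) = 11.910000; V(3,+1) = 128.773905; V(3,+2) = 372.586799; V(3,+3) = 881.253076
Backward induction: V(k, j) = exp(-r*dt) * [p_u * V(k+1, j+1) + p_m * V(k+1, j) + p_d * V(k+1, j-1)]
  V(2,-2) = exp(-r*dt) * [p_u*0.000000 + p_m*0.000000 + p_d*0.000000] = 0.000000
  V(2,-1) = exp(-r*dt) * [p_u*11.910000 + p_m*0.000000 + p_d*0.000000] = 1.371505
  V(2,+0) = exp(-r*dt) * [p_u*128.773905 + p_m*11.910000 + p_d*0.000000] = 22.632616
  V(2,+1) = exp(-r*dt) * [p_u*372.586799 + p_m*128.773905 + p_d*11.910000] = 129.809829
  V(2,+2) = exp(-r*dt) * [p_u*881.253076 + p_m*372.586799 + p_d*128.773905] = 372.962181
  V(1,-1) = exp(-r*dt) * [p_u*22.632616 + p_m*1.371505 + p_d*0.000000] = 3.504901
  V(1,+0) = exp(-r*dt) * [p_u*129.809829 + p_m*22.632616 + p_d*1.371505] = 30.068857
  V(1,+1) = exp(-r*dt) * [p_u*372.962181 + p_m*129.809829 + p_d*22.632616] = 132.809819
  V(0,+0) = exp(-r*dt) * [p_u*132.809819 + p_m*30.068857 + p_d*3.504901] = 35.739867

Answer: Price = V(0,0) = 35.7399


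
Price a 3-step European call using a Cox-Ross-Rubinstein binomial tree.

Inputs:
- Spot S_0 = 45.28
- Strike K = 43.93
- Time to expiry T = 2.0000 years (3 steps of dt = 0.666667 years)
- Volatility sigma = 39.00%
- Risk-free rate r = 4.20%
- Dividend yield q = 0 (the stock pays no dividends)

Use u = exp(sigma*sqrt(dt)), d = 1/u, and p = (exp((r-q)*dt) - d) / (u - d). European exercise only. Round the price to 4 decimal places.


dt = T/N = 0.666667
u = exp(sigma*sqrt(dt)) = 1.374972; d = 1/u = 0.727287
p = (exp((r-q)*dt) - d) / (u - d) = 0.464899
Discount per step: exp(-r*dt) = 0.972388
Stock lattice S(k, i) with i counting down-moves:
  k=0: S(0,0) = 45.2800
  k=1: S(1,0) = 62.2588; S(1,1) = 32.9316
  k=2: S(2,0) = 85.6041; S(2,1) = 45.2800; S(2,2) = 23.9507
  k=3: S(3,0) = 117.7032; S(3,1) = 62.2588; S(3,2) = 32.9316; S(3,3) = 17.4190
Terminal payoffs V(N, i) = max(S_T - K, 0):
  V(3,0) = 73.773227; V(3,1) = 18.328751; V(3,2) = 0.000000; V(3,3) = 0.000000
Backward induction: V(k, i) = exp(-r*dt) * [p * V(k+1, i) + (1-p) * V(k+1, i+1)].
  V(2,0) = exp(-r*dt) * [p*73.773227 + (1-p)*18.328751] = 42.887044
  V(2,1) = exp(-r*dt) * [p*18.328751 + (1-p)*0.000000] = 8.285745
  V(2,2) = exp(-r*dt) * [p*0.000000 + (1-p)*0.000000] = 0.000000
  V(1,0) = exp(-r*dt) * [p*42.887044 + (1-p)*8.285745] = 23.698918
  V(1,1) = exp(-r*dt) * [p*8.285745 + (1-p)*0.000000] = 3.745676
  V(0,0) = exp(-r*dt) * [p*23.698918 + (1-p)*3.745676] = 12.662368

Answer: Price = V(0,0) = 12.6624


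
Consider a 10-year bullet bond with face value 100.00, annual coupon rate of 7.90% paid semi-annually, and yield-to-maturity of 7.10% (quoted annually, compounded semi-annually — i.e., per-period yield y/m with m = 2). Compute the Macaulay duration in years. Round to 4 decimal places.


Coupon per period c = face * coupon_rate / m = 3.950000
Periods per year m = 2; per-period yield y/m = 0.035500
Number of cashflows N = 20
Cashflows (t years, CF_t, discount factor 1/(1+y/m)^(m*t), PV):
  t = 0.5000: CF_t = 3.950000, DF = 0.965717, PV = 3.814582
  t = 1.0000: CF_t = 3.950000, DF = 0.932609, PV = 3.683807
  t = 1.5000: CF_t = 3.950000, DF = 0.900637, PV = 3.557515
  t = 2.0000: CF_t = 3.950000, DF = 0.869760, PV = 3.435553
  t = 2.5000: CF_t = 3.950000, DF = 0.839942, PV = 3.317772
  t = 3.0000: CF_t = 3.950000, DF = 0.811147, PV = 3.204029
  t = 3.5000: CF_t = 3.950000, DF = 0.783338, PV = 3.094186
  t = 4.0000: CF_t = 3.950000, DF = 0.756483, PV = 2.988108
  t = 4.5000: CF_t = 3.950000, DF = 0.730549, PV = 2.885667
  t = 5.0000: CF_t = 3.950000, DF = 0.705503, PV = 2.786738
  t = 5.5000: CF_t = 3.950000, DF = 0.681316, PV = 2.691200
  t = 6.0000: CF_t = 3.950000, DF = 0.657959, PV = 2.598938
  t = 6.5000: CF_t = 3.950000, DF = 0.635402, PV = 2.509838
  t = 7.0000: CF_t = 3.950000, DF = 0.613619, PV = 2.423794
  t = 7.5000: CF_t = 3.950000, DF = 0.592582, PV = 2.340699
  t = 8.0000: CF_t = 3.950000, DF = 0.572267, PV = 2.260453
  t = 8.5000: CF_t = 3.950000, DF = 0.552648, PV = 2.182958
  t = 9.0000: CF_t = 3.950000, DF = 0.533701, PV = 2.108120
  t = 9.5000: CF_t = 3.950000, DF = 0.515404, PV = 2.035847
  t = 10.0000: CF_t = 103.950000, DF = 0.497735, PV = 51.739524
Price P = sum_t PV_t = 105.659327
Macaulay numerator sum_t t * PV_t:
  t * PV_t at t = 0.5000: 1.907291
  t * PV_t at t = 1.0000: 3.683807
  t * PV_t at t = 1.5000: 5.336273
  t * PV_t at t = 2.0000: 6.871106
  t * PV_t at t = 2.5000: 8.294431
  t * PV_t at t = 3.0000: 9.612088
  t * PV_t at t = 3.5000: 10.829650
  t * PV_t at t = 4.0000: 11.952431
  t * PV_t at t = 4.5000: 12.985500
  t * PV_t at t = 5.0000: 13.933688
  t * PV_t at t = 5.5000: 14.801600
  t * PV_t at t = 6.0000: 15.593626
  t * PV_t at t = 6.5000: 16.313949
  t * PV_t at t = 7.0000: 16.966556
  t * PV_t at t = 7.5000: 17.555242
  t * PV_t at t = 8.0000: 18.083622
  t * PV_t at t = 8.5000: 18.555141
  t * PV_t at t = 9.0000: 18.973076
  t * PV_t at t = 9.5000: 19.340546
  t * PV_t at t = 10.0000: 517.395240
Macaulay duration D = (sum_t t * PV_t) / P = 758.984864 / 105.659327 = 7.183321

Answer: Macaulay duration = 7.1833 years


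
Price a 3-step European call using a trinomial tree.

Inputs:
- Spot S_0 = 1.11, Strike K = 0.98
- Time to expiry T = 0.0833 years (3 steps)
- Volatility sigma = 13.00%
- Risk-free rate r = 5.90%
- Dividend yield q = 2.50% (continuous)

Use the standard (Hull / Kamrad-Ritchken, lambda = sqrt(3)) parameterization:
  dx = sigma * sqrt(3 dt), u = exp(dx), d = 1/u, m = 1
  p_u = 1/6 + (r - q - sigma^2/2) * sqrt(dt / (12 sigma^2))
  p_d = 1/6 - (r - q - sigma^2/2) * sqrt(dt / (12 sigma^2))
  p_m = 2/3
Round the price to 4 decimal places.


Answer: Price = V(0,0) = 0.1325

Derivation:
dt = T/N = 0.027767; dx = sigma*sqrt(3*dt) = 0.037520
u = exp(dx) = 1.038233; d = 1/u = 0.963175
p_u = 0.176121, p_m = 0.666667, p_d = 0.157213
Discount per step: exp(-r*dt) = 0.998363
Stock lattice S(k, j) with j the centered position index:
  k=0: S(0,+0) = 1.1100
  k=1: S(1,-1) = 1.0691; S(1,+0) = 1.1100; S(1,+1) = 1.1524
  k=2: S(2,-2) = 1.0298; S(2,-1) = 1.0691; S(2,+0) = 1.1100; S(2,+1) = 1.1524; S(2,+2) = 1.1965
  k=3: S(3,-3) = 0.9918; S(3,-2) = 1.0298; S(3,-1) = 1.0691; S(3,+0) = 1.1100; S(3,+1) = 1.1524; S(3,+2) = 1.1965; S(3,+3) = 1.2422
Terminal payoffs V(N, j) = max(S_T - K, 0):
  V(3,-3) = 0.011833; V(3,-2) = 0.049754; V(3,-1) = 0.089124; V(3,+0) = 0.130000; V(3,+1) = 0.172439; V(3,+2) = 0.216500; V(3,+3) = 0.262246
Backward induction: V(k, j) = exp(-r*dt) * [p_u * V(k+1, j+1) + p_m * V(k+1, j) + p_d * V(k+1, j-1)]
  V(2,-2) = exp(-r*dt) * [p_u*0.089124 + p_m*0.049754 + p_d*0.011833] = 0.050643
  V(2,-1) = exp(-r*dt) * [p_u*0.130000 + p_m*0.089124 + p_d*0.049754] = 0.089986
  V(2,+0) = exp(-r*dt) * [p_u*0.172439 + p_m*0.130000 + p_d*0.089124] = 0.130834
  V(2,+1) = exp(-r*dt) * [p_u*0.216500 + p_m*0.172439 + p_d*0.130000] = 0.173243
  V(2,+2) = exp(-r*dt) * [p_u*0.262246 + p_m*0.216500 + p_d*0.172439] = 0.217273
  V(1,-1) = exp(-r*dt) * [p_u*0.130834 + p_m*0.089986 + p_d*0.050643] = 0.090846
  V(1,+0) = exp(-r*dt) * [p_u*0.173243 + p_m*0.130834 + p_d*0.089986] = 0.131665
  V(1,+1) = exp(-r*dt) * [p_u*0.217273 + p_m*0.173243 + p_d*0.130834] = 0.174045
  V(0,+0) = exp(-r*dt) * [p_u*0.174045 + p_m*0.131665 + p_d*0.090846] = 0.132495


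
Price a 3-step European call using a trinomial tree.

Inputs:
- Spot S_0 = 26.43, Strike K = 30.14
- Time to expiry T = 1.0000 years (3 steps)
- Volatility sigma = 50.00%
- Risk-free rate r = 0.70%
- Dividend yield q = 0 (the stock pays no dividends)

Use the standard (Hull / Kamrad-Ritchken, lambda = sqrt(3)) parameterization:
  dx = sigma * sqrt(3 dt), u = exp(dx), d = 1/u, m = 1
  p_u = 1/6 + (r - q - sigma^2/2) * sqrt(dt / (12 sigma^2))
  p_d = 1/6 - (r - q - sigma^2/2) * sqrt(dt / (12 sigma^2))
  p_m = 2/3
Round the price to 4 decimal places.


dt = T/N = 0.333333; dx = sigma*sqrt(3*dt) = 0.500000
u = exp(dx) = 1.648721; d = 1/u = 0.606531
p_u = 0.127333, p_m = 0.666667, p_d = 0.206000
Discount per step: exp(-r*dt) = 0.997669
Stock lattice S(k, j) with j the centered position index:
  k=0: S(0,+0) = 26.4300
  k=1: S(1,-1) = 16.0306; S(1,+0) = 26.4300; S(1,+1) = 43.5757
  k=2: S(2,-2) = 9.7231; S(2,-1) = 16.0306; S(2,+0) = 26.4300; S(2,+1) = 43.5757; S(2,+2) = 71.8442
  k=3: S(3,-3) = 5.8973; S(3,-2) = 9.7231; S(3,-1) = 16.0306; S(3,+0) = 26.4300; S(3,+1) = 43.5757; S(3,+2) = 71.8442; S(3,+3) = 118.4510
Terminal payoffs V(N, j) = max(S_T - K, 0):
  V(3,-3) = 0.000000; V(3,-2) = 0.000000; V(3,-1) = 0.000000; V(3,+0) = 0.000000; V(3,+1) = 13.435703; V(3,+2) = 41.704189; V(3,+3) = 88.311042
Backward induction: V(k, j) = exp(-r*dt) * [p_u * V(k+1, j+1) + p_m * V(k+1, j) + p_d * V(k+1, j-1)]
  V(2,-2) = exp(-r*dt) * [p_u*0.000000 + p_m*0.000000 + p_d*0.000000] = 0.000000
  V(2,-1) = exp(-r*dt) * [p_u*0.000000 + p_m*0.000000 + p_d*0.000000] = 0.000000
  V(2,+0) = exp(-r*dt) * [p_u*13.435703 + p_m*0.000000 + p_d*0.000000] = 1.706826
  V(2,+1) = exp(-r*dt) * [p_u*41.704189 + p_m*13.435703 + p_d*0.000000] = 14.234217
  V(2,+2) = exp(-r*dt) * [p_u*88.311042 + p_m*41.704189 + p_d*13.435703] = 41.718031
  V(1,-1) = exp(-r*dt) * [p_u*1.706826 + p_m*0.000000 + p_d*0.000000] = 0.216829
  V(1,+0) = exp(-r*dt) * [p_u*14.234217 + p_m*1.706826 + p_d*0.000000] = 2.943498
  V(1,+1) = exp(-r*dt) * [p_u*41.718031 + p_m*14.234217 + p_d*1.706826] = 15.117864
  V(0,+0) = exp(-r*dt) * [p_u*15.117864 + p_m*2.943498 + p_d*0.216829] = 3.922843

Answer: Price = V(0,0) = 3.9228
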